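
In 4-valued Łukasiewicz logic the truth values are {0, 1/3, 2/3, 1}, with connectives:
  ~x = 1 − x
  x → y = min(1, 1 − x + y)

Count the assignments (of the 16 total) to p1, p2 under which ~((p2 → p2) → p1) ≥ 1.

4

p1 = 0, p2 = 0 ↦ 1  ≥
p1 = 0, p2 = 1/3 ↦ 1  ≥
p1 = 0, p2 = 2/3 ↦ 1  ≥
p1 = 0, p2 = 1 ↦ 1  ≥
p1 = 1/3, p2 = 0 ↦ 2/3  <
p1 = 1/3, p2 = 1/3 ↦ 2/3  <
p1 = 1/3, p2 = 2/3 ↦ 2/3  <
p1 = 1/3, p2 = 1 ↦ 2/3  <
p1 = 2/3, p2 = 0 ↦ 1/3  <
p1 = 2/3, p2 = 1/3 ↦ 1/3  <
p1 = 2/3, p2 = 2/3 ↦ 1/3  <
p1 = 2/3, p2 = 1 ↦ 1/3  <
p1 = 1, p2 = 0 ↦ 0  <
p1 = 1, p2 = 1/3 ↦ 0  <
p1 = 1, p2 = 2/3 ↦ 0  <
p1 = 1, p2 = 1 ↦ 0  <
So 4 of the 16 assignments meet the threshold.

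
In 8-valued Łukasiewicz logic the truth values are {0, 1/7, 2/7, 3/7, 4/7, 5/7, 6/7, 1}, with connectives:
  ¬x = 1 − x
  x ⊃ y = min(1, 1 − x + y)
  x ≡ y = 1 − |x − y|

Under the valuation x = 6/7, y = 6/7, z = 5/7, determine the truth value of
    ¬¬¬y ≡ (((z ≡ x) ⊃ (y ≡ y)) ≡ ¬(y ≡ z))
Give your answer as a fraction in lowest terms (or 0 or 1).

1

¬y = ¬6/7 = 1/7
¬¬y = ¬1/7 = 6/7
¬¬¬y = ¬6/7 = 1/7
z ≡ x = 5/7 ≡ 6/7 = 6/7
y ≡ y = 6/7 ≡ 6/7 = 1
(z ≡ x) ⊃ (y ≡ y) = 6/7 ⊃ 1 = 1
y ≡ z = 6/7 ≡ 5/7 = 6/7
¬(y ≡ z) = ¬6/7 = 1/7
((z ≡ x) ⊃ (y ≡ y)) ≡ ¬(y ≡ z) = 1 ≡ 1/7 = 1/7
¬¬¬y ≡ (((z ≡ x) ⊃ (y ≡ y)) ≡ ¬(y ≡ z)) = 1/7 ≡ 1/7 = 1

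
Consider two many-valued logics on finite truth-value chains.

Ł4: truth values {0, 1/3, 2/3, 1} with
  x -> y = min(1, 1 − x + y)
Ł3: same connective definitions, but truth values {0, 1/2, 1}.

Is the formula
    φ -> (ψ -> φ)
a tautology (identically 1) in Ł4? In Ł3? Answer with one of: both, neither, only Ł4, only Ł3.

In Ł4: every assignment gives 1 — tautology.
In Ł3: every assignment gives 1 — tautology.

both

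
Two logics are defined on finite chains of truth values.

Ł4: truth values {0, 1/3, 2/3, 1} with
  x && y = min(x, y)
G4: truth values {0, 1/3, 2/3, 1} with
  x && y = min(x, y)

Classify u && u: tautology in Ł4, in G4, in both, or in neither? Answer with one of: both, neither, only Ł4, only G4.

In Ł4: at u = 0 the value is 0 — not a tautology.
In G4: at u = 0 the value is 0 — not a tautology.

neither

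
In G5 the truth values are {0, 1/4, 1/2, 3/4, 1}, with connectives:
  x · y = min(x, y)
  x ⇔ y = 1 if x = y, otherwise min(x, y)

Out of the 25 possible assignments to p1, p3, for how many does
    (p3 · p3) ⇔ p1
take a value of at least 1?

5

value 1: 5 assignments (counts)
value 3/4: 2 assignments
value 1/2: 4 assignments
value 1/4: 6 assignments
value 0: 8 assignments
So 5 of the 25 assignments meet the threshold.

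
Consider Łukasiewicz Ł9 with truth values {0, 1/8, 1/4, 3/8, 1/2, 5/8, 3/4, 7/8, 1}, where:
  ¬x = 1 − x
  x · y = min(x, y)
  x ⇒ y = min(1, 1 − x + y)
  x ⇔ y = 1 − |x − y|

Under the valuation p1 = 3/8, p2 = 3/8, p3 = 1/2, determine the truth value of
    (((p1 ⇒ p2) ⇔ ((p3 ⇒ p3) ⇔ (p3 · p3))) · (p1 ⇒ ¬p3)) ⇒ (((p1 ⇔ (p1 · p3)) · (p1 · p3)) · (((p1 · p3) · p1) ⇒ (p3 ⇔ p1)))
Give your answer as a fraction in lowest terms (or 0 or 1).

p1 ⇒ p2 = 3/8 ⇒ 3/8 = 1
p3 ⇒ p3 = 1/2 ⇒ 1/2 = 1
p3 · p3 = 1/2 · 1/2 = 1/2
(p3 ⇒ p3) ⇔ (p3 · p3) = 1 ⇔ 1/2 = 1/2
(p1 ⇒ p2) ⇔ ((p3 ⇒ p3) ⇔ (p3 · p3)) = 1 ⇔ 1/2 = 1/2
¬p3 = ¬1/2 = 1/2
p1 ⇒ ¬p3 = 3/8 ⇒ 1/2 = 1
((p1 ⇒ p2) ⇔ ((p3 ⇒ p3) ⇔ (p3 · p3))) · (p1 ⇒ ¬p3) = 1/2 · 1 = 1/2
p1 · p3 = 3/8 · 1/2 = 3/8
p1 ⇔ (p1 · p3) = 3/8 ⇔ 3/8 = 1
p1 · p3 = 3/8 · 1/2 = 3/8
(p1 ⇔ (p1 · p3)) · (p1 · p3) = 1 · 3/8 = 3/8
p1 · p3 = 3/8 · 1/2 = 3/8
(p1 · p3) · p1 = 3/8 · 3/8 = 3/8
p3 ⇔ p1 = 1/2 ⇔ 3/8 = 7/8
((p1 · p3) · p1) ⇒ (p3 ⇔ p1) = 3/8 ⇒ 7/8 = 1
((p1 ⇔ (p1 · p3)) · (p1 · p3)) · (((p1 · p3) · p1) ⇒ (p3 ⇔ p1)) = 3/8 · 1 = 3/8
(((p1 ⇒ p2) ⇔ ((p3 ⇒ p3) ⇔ (p3 · p3))) · (p1 ⇒ ¬p3)) ⇒ (((p1 ⇔ (p1 · p3)) · (p1 · p3)) · (((p1 · p3) · p1) ⇒ (p3 ⇔ p1))) = 1/2 ⇒ 3/8 = 7/8

7/8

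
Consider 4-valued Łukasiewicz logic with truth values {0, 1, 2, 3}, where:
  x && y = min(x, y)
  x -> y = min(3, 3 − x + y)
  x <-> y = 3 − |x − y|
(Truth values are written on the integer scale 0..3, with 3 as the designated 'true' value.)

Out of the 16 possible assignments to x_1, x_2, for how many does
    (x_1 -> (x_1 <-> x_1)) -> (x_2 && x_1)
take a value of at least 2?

x_1 = 0, x_2 = 0 ↦ 0  <
x_1 = 0, x_2 = 1 ↦ 0  <
x_1 = 0, x_2 = 2 ↦ 0  <
x_1 = 0, x_2 = 3 ↦ 0  <
x_1 = 1, x_2 = 0 ↦ 0  <
x_1 = 1, x_2 = 1 ↦ 1  <
x_1 = 1, x_2 = 2 ↦ 1  <
x_1 = 1, x_2 = 3 ↦ 1  <
x_1 = 2, x_2 = 0 ↦ 0  <
x_1 = 2, x_2 = 1 ↦ 1  <
x_1 = 2, x_2 = 2 ↦ 2  ≥
x_1 = 2, x_2 = 3 ↦ 2  ≥
x_1 = 3, x_2 = 0 ↦ 0  <
x_1 = 3, x_2 = 1 ↦ 1  <
x_1 = 3, x_2 = 2 ↦ 2  ≥
x_1 = 3, x_2 = 3 ↦ 3  ≥
So 4 of the 16 assignments meet the threshold.

4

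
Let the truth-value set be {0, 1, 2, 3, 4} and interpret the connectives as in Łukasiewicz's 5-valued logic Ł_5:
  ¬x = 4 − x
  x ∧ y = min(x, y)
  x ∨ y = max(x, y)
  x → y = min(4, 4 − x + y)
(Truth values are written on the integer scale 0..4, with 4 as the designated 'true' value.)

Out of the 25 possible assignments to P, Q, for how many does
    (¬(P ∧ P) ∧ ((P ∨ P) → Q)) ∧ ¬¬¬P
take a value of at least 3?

10

value 4: 5 assignments (counts)
value 3: 5 assignments (counts)
value 2: 5 assignments
value 1: 5 assignments
value 0: 5 assignments
So 10 of the 25 assignments meet the threshold.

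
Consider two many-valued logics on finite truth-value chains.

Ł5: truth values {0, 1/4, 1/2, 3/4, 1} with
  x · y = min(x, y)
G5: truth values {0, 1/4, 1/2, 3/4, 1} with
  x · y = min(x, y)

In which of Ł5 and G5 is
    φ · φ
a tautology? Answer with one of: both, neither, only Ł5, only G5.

In Ł5: at φ = 0 the value is 0 — not a tautology.
In G5: at φ = 0 the value is 0 — not a tautology.

neither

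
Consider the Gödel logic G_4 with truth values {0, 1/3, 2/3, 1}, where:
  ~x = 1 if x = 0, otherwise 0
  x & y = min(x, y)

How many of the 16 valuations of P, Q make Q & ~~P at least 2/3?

6

P = 0, Q = 0 ↦ 0  <
P = 0, Q = 1/3 ↦ 0  <
P = 0, Q = 2/3 ↦ 0  <
P = 0, Q = 1 ↦ 0  <
P = 1/3, Q = 0 ↦ 0  <
P = 1/3, Q = 1/3 ↦ 1/3  <
P = 1/3, Q = 2/3 ↦ 2/3  ≥
P = 1/3, Q = 1 ↦ 1  ≥
P = 2/3, Q = 0 ↦ 0  <
P = 2/3, Q = 1/3 ↦ 1/3  <
P = 2/3, Q = 2/3 ↦ 2/3  ≥
P = 2/3, Q = 1 ↦ 1  ≥
P = 1, Q = 0 ↦ 0  <
P = 1, Q = 1/3 ↦ 1/3  <
P = 1, Q = 2/3 ↦ 2/3  ≥
P = 1, Q = 1 ↦ 1  ≥
So 6 of the 16 assignments meet the threshold.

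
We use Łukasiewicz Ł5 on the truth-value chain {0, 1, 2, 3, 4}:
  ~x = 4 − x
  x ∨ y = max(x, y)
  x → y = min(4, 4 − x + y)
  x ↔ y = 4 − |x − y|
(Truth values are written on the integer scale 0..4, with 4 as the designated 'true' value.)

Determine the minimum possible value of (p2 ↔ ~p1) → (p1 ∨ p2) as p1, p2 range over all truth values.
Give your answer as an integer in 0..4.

2

Take p1 = 2, p2 = 2:
~p1 = ~2 = 2
p2 ↔ ~p1 = 2 ↔ 2 = 4
p1 ∨ p2 = 2 ∨ 2 = 2
(p2 ↔ ~p1) → (p1 ∨ p2) = 4 → 2 = 2
No assignment yields a value below 2, so this is the minimum.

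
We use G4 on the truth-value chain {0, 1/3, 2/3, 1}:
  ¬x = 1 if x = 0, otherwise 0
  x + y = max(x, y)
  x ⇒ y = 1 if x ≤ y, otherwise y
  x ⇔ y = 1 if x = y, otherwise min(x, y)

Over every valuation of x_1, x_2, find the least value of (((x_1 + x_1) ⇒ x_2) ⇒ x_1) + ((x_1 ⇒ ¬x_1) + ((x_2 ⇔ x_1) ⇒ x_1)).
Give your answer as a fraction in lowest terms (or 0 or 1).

Take x_1 = 1/3, x_2 = 1/3:
x_1 + x_1 = 1/3 + 1/3 = 1/3
(x_1 + x_1) ⇒ x_2 = 1/3 ⇒ 1/3 = 1
((x_1 + x_1) ⇒ x_2) ⇒ x_1 = 1 ⇒ 1/3 = 1/3
¬x_1 = ¬1/3 = 0
x_1 ⇒ ¬x_1 = 1/3 ⇒ 0 = 0
x_2 ⇔ x_1 = 1/3 ⇔ 1/3 = 1
(x_2 ⇔ x_1) ⇒ x_1 = 1 ⇒ 1/3 = 1/3
(x_1 ⇒ ¬x_1) + ((x_2 ⇔ x_1) ⇒ x_1) = 0 + 1/3 = 1/3
(((x_1 + x_1) ⇒ x_2) ⇒ x_1) + ((x_1 ⇒ ¬x_1) + ((x_2 ⇔ x_1) ⇒ x_1)) = 1/3 + 1/3 = 1/3
No assignment yields a value below 1/3, so this is the minimum.

1/3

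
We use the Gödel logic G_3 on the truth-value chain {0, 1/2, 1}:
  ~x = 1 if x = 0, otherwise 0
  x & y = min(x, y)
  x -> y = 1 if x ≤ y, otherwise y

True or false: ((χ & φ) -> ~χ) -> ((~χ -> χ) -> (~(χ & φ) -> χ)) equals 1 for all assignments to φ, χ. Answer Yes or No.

No

Counterexample: take φ = 0, χ = 1/2.
χ & φ = 1/2 & 0 = 0
~χ = ~1/2 = 0
(χ & φ) -> ~χ = 0 -> 0 = 1
~χ = ~1/2 = 0
~χ -> χ = 0 -> 1/2 = 1
χ & φ = 1/2 & 0 = 0
~(χ & φ) = ~0 = 1
~(χ & φ) -> χ = 1 -> 1/2 = 1/2
(~χ -> χ) -> (~(χ & φ) -> χ) = 1 -> 1/2 = 1/2
((χ & φ) -> ~χ) -> ((~χ -> χ) -> (~(χ & φ) -> χ)) = 1 -> 1/2 = 1/2
This gives 1/2 ≠ 1.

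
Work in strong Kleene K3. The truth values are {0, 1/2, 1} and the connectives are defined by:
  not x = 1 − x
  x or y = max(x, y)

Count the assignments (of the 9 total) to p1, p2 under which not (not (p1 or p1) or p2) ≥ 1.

p1 = 0, p2 = 0 ↦ 0  <
p1 = 0, p2 = 1/2 ↦ 0  <
p1 = 0, p2 = 1 ↦ 0  <
p1 = 1/2, p2 = 0 ↦ 1/2  <
p1 = 1/2, p2 = 1/2 ↦ 1/2  <
p1 = 1/2, p2 = 1 ↦ 0  <
p1 = 1, p2 = 0 ↦ 1  ≥
p1 = 1, p2 = 1/2 ↦ 1/2  <
p1 = 1, p2 = 1 ↦ 0  <
So 1 of the 9 assignments meets the threshold.

1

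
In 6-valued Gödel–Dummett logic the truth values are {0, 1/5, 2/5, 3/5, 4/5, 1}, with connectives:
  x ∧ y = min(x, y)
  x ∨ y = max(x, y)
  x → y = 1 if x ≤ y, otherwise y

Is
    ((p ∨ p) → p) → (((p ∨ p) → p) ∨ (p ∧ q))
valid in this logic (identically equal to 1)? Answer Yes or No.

Yes

At p = 1, q = 3/5, for instance:
p ∨ p = 1 ∨ 1 = 1
(p ∨ p) → p = 1 → 1 = 1
p ∧ q = 1 ∧ 3/5 = 3/5
((p ∨ p) → p) ∨ (p ∧ q) = 1 ∨ 3/5 = 1
((p ∨ p) → p) → (((p ∨ p) → p) ∨ (p ∧ q)) = 1 → 1 = 1
and checking the remaining 35 assignments likewise gives ≥ 1 in every case.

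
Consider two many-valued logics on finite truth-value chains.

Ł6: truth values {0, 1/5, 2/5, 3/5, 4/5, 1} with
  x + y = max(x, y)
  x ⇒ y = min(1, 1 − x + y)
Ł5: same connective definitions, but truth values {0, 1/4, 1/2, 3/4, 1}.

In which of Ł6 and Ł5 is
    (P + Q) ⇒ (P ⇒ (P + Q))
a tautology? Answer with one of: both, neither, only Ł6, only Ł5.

both

In Ł6: every assignment gives 1 — tautology.
In Ł5: every assignment gives 1 — tautology.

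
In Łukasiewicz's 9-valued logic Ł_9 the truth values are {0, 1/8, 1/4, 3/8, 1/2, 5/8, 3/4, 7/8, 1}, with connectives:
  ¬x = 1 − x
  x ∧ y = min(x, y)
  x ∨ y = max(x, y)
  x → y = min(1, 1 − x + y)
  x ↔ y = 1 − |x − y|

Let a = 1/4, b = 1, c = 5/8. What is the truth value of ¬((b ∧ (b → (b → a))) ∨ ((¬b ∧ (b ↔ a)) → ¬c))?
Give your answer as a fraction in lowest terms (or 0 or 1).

b → a = 1 → 1/4 = 1/4
b → (b → a) = 1 → 1/4 = 1/4
b ∧ (b → (b → a)) = 1 ∧ 1/4 = 1/4
¬b = ¬1 = 0
b ↔ a = 1 ↔ 1/4 = 1/4
¬b ∧ (b ↔ a) = 0 ∧ 1/4 = 0
¬c = ¬5/8 = 3/8
(¬b ∧ (b ↔ a)) → ¬c = 0 → 3/8 = 1
(b ∧ (b → (b → a))) ∨ ((¬b ∧ (b ↔ a)) → ¬c) = 1/4 ∨ 1 = 1
¬((b ∧ (b → (b → a))) ∨ ((¬b ∧ (b ↔ a)) → ¬c)) = ¬1 = 0

0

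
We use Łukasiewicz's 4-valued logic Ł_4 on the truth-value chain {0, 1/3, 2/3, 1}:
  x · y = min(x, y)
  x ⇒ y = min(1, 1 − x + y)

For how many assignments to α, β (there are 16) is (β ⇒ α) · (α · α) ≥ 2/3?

8

α = 0, β = 0 ↦ 0  <
α = 0, β = 1/3 ↦ 0  <
α = 0, β = 2/3 ↦ 0  <
α = 0, β = 1 ↦ 0  <
α = 1/3, β = 0 ↦ 1/3  <
α = 1/3, β = 1/3 ↦ 1/3  <
α = 1/3, β = 2/3 ↦ 1/3  <
α = 1/3, β = 1 ↦ 1/3  <
α = 2/3, β = 0 ↦ 2/3  ≥
α = 2/3, β = 1/3 ↦ 2/3  ≥
α = 2/3, β = 2/3 ↦ 2/3  ≥
α = 2/3, β = 1 ↦ 2/3  ≥
α = 1, β = 0 ↦ 1  ≥
α = 1, β = 1/3 ↦ 1  ≥
α = 1, β = 2/3 ↦ 1  ≥
α = 1, β = 1 ↦ 1  ≥
So 8 of the 16 assignments meet the threshold.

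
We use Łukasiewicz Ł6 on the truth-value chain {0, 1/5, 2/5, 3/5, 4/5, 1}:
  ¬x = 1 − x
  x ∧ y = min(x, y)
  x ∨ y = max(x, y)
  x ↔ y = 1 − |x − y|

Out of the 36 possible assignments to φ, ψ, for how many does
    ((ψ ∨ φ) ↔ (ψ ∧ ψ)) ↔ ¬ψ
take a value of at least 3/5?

16

value 1: 3 assignments (counts)
value 4/5: 7 assignments (counts)
value 3/5: 6 assignments (counts)
value 2/5: 7 assignments
value 1/5: 6 assignments
value 0: 7 assignments
So 16 of the 36 assignments meet the threshold.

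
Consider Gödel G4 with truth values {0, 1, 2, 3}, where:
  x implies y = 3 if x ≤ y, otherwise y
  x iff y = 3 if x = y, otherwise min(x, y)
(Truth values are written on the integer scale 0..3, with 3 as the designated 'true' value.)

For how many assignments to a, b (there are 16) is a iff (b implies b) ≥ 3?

4

a = 0, b = 0 ↦ 0  <
a = 0, b = 1 ↦ 0  <
a = 0, b = 2 ↦ 0  <
a = 0, b = 3 ↦ 0  <
a = 1, b = 0 ↦ 1  <
a = 1, b = 1 ↦ 1  <
a = 1, b = 2 ↦ 1  <
a = 1, b = 3 ↦ 1  <
a = 2, b = 0 ↦ 2  <
a = 2, b = 1 ↦ 2  <
a = 2, b = 2 ↦ 2  <
a = 2, b = 3 ↦ 2  <
a = 3, b = 0 ↦ 3  ≥
a = 3, b = 1 ↦ 3  ≥
a = 3, b = 2 ↦ 3  ≥
a = 3, b = 3 ↦ 3  ≥
So 4 of the 16 assignments meet the threshold.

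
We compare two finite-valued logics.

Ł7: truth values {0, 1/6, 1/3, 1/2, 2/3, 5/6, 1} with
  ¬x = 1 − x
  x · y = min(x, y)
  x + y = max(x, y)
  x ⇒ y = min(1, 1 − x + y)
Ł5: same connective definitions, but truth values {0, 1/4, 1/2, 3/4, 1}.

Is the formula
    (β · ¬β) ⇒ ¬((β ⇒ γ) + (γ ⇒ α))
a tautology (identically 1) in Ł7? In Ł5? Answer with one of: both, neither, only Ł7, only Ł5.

In Ł7: at α = 0, β = 1/6, γ = 0 the value is 5/6 — not a tautology.
In Ł5: at α = 0, β = 1/4, γ = 0 the value is 3/4 — not a tautology.

neither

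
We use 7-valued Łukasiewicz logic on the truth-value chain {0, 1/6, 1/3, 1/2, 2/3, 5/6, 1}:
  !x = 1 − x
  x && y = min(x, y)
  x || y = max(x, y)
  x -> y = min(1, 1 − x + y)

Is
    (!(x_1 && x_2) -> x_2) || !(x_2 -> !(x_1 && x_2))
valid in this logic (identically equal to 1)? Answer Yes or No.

Counterexample: take x_1 = 0, x_2 = 0.
x_1 && x_2 = 0 && 0 = 0
!(x_1 && x_2) = !0 = 1
!(x_1 && x_2) -> x_2 = 1 -> 0 = 0
x_2 -> !(x_1 && x_2) = 0 -> 1 = 1
!(x_2 -> !(x_1 && x_2)) = !1 = 0
(!(x_1 && x_2) -> x_2) || !(x_2 -> !(x_1 && x_2)) = 0 || 0 = 0
This gives 0 ≠ 1.

No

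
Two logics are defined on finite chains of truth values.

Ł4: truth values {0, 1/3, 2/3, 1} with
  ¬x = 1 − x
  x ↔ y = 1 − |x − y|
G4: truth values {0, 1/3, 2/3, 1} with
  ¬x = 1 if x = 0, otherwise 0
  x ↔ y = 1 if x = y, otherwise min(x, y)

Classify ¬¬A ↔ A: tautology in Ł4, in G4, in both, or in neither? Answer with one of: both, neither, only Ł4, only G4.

only Ł4

In Ł4: every assignment gives 1 — tautology.
In G4: at A = 1/3 the value is 1/3 — not a tautology.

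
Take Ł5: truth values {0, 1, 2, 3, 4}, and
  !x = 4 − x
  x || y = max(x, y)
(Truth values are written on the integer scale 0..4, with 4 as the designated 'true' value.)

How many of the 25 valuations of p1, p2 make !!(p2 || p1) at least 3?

16

value 4: 9 assignments (counts)
value 3: 7 assignments (counts)
value 2: 5 assignments
value 1: 3 assignments
value 0: 1 assignment
So 16 of the 25 assignments meet the threshold.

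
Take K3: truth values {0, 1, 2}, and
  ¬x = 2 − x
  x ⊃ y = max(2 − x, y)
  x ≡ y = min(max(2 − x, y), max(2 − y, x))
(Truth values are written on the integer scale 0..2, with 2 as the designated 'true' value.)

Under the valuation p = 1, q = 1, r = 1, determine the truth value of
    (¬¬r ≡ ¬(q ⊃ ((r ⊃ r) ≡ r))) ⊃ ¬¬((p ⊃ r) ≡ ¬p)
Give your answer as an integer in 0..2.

¬r = ¬1 = 1
¬¬r = ¬1 = 1
r ⊃ r = 1 ⊃ 1 = 1
(r ⊃ r) ≡ r = 1 ≡ 1 = 1
q ⊃ ((r ⊃ r) ≡ r) = 1 ⊃ 1 = 1
¬(q ⊃ ((r ⊃ r) ≡ r)) = ¬1 = 1
¬¬r ≡ ¬(q ⊃ ((r ⊃ r) ≡ r)) = 1 ≡ 1 = 1
p ⊃ r = 1 ⊃ 1 = 1
¬p = ¬1 = 1
(p ⊃ r) ≡ ¬p = 1 ≡ 1 = 1
¬((p ⊃ r) ≡ ¬p) = ¬1 = 1
¬¬((p ⊃ r) ≡ ¬p) = ¬1 = 1
(¬¬r ≡ ¬(q ⊃ ((r ⊃ r) ≡ r))) ⊃ ¬¬((p ⊃ r) ≡ ¬p) = 1 ⊃ 1 = 1

1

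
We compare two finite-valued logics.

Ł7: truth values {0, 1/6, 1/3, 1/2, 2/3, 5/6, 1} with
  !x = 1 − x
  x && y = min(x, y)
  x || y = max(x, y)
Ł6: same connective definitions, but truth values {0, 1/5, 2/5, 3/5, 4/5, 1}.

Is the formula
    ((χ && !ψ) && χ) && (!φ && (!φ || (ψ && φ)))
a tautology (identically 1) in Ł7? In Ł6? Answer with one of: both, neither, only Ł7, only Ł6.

neither

In Ł7: at φ = 0, ψ = 0, χ = 0 the value is 0 — not a tautology.
In Ł6: at φ = 0, ψ = 0, χ = 0 the value is 0 — not a tautology.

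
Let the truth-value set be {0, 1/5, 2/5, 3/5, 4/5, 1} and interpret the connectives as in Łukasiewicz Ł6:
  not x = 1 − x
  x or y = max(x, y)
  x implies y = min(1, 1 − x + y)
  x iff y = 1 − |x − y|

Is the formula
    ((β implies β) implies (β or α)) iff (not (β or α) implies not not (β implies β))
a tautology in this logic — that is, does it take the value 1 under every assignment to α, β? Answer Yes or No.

No

Counterexample: take α = 0, β = 0.
β implies β = 0 implies 0 = 1
β or α = 0 or 0 = 0
(β implies β) implies (β or α) = 1 implies 0 = 0
β or α = 0 or 0 = 0
not (β or α) = not 0 = 1
β implies β = 0 implies 0 = 1
not (β implies β) = not 1 = 0
not not (β implies β) = not 0 = 1
not (β or α) implies not not (β implies β) = 1 implies 1 = 1
((β implies β) implies (β or α)) iff (not (β or α) implies not not (β implies β)) = 0 iff 1 = 0
This gives 0 ≠ 1.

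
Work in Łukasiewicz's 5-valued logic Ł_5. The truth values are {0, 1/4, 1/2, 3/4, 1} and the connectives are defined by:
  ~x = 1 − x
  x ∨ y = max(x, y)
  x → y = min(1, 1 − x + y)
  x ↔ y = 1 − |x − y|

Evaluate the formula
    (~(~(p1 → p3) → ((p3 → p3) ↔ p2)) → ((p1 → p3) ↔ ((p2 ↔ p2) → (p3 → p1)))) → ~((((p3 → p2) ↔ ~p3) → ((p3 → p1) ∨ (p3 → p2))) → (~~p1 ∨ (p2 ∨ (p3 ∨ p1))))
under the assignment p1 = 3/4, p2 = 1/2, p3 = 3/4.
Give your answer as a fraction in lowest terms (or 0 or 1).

1/4

p1 → p3 = 3/4 → 3/4 = 1
~(p1 → p3) = ~1 = 0
p3 → p3 = 3/4 → 3/4 = 1
(p3 → p3) ↔ p2 = 1 ↔ 1/2 = 1/2
~(p1 → p3) → ((p3 → p3) ↔ p2) = 0 → 1/2 = 1
~(~(p1 → p3) → ((p3 → p3) ↔ p2)) = ~1 = 0
p1 → p3 = 3/4 → 3/4 = 1
p2 ↔ p2 = 1/2 ↔ 1/2 = 1
p3 → p1 = 3/4 → 3/4 = 1
(p2 ↔ p2) → (p3 → p1) = 1 → 1 = 1
(p1 → p3) ↔ ((p2 ↔ p2) → (p3 → p1)) = 1 ↔ 1 = 1
~(~(p1 → p3) → ((p3 → p3) ↔ p2)) → ((p1 → p3) ↔ ((p2 ↔ p2) → (p3 → p1))) = 0 → 1 = 1
p3 → p2 = 3/4 → 1/2 = 3/4
~p3 = ~3/4 = 1/4
(p3 → p2) ↔ ~p3 = 3/4 ↔ 1/4 = 1/2
p3 → p1 = 3/4 → 3/4 = 1
p3 → p2 = 3/4 → 1/2 = 3/4
(p3 → p1) ∨ (p3 → p2) = 1 ∨ 3/4 = 1
((p3 → p2) ↔ ~p3) → ((p3 → p1) ∨ (p3 → p2)) = 1/2 → 1 = 1
~p1 = ~3/4 = 1/4
~~p1 = ~1/4 = 3/4
p3 ∨ p1 = 3/4 ∨ 3/4 = 3/4
p2 ∨ (p3 ∨ p1) = 1/2 ∨ 3/4 = 3/4
~~p1 ∨ (p2 ∨ (p3 ∨ p1)) = 3/4 ∨ 3/4 = 3/4
(((p3 → p2) ↔ ~p3) → ((p3 → p1) ∨ (p3 → p2))) → (~~p1 ∨ (p2 ∨ (p3 ∨ p1))) = 1 → 3/4 = 3/4
~((((p3 → p2) ↔ ~p3) → ((p3 → p1) ∨ (p3 → p2))) → (~~p1 ∨ (p2 ∨ (p3 ∨ p1)))) = ~3/4 = 1/4
(~(~(p1 → p3) → ((p3 → p3) ↔ p2)) → ((p1 → p3) ↔ ((p2 ↔ p2) → (p3 → p1)))) → ~((((p3 → p2) ↔ ~p3) → ((p3 → p1) ∨ (p3 → p2))) → (~~p1 ∨ (p2 ∨ (p3 ∨ p1)))) = 1 → 1/4 = 1/4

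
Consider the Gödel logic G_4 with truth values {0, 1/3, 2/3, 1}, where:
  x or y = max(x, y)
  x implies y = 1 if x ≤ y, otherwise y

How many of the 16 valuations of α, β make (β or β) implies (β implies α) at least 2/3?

11

α = 0, β = 0 ↦ 1  ≥
α = 0, β = 1/3 ↦ 0  <
α = 0, β = 2/3 ↦ 0  <
α = 0, β = 1 ↦ 0  <
α = 1/3, β = 0 ↦ 1  ≥
α = 1/3, β = 1/3 ↦ 1  ≥
α = 1/3, β = 2/3 ↦ 1/3  <
α = 1/3, β = 1 ↦ 1/3  <
α = 2/3, β = 0 ↦ 1  ≥
α = 2/3, β = 1/3 ↦ 1  ≥
α = 2/3, β = 2/3 ↦ 1  ≥
α = 2/3, β = 1 ↦ 2/3  ≥
α = 1, β = 0 ↦ 1  ≥
α = 1, β = 1/3 ↦ 1  ≥
α = 1, β = 2/3 ↦ 1  ≥
α = 1, β = 1 ↦ 1  ≥
So 11 of the 16 assignments meet the threshold.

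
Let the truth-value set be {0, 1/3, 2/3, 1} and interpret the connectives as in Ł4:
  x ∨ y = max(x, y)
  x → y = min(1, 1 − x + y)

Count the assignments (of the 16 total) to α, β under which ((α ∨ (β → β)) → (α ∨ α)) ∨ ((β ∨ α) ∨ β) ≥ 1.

α = 0, β = 0 ↦ 0  <
α = 0, β = 1/3 ↦ 1/3  <
α = 0, β = 2/3 ↦ 2/3  <
α = 0, β = 1 ↦ 1  ≥
α = 1/3, β = 0 ↦ 1/3  <
α = 1/3, β = 1/3 ↦ 1/3  <
α = 1/3, β = 2/3 ↦ 2/3  <
α = 1/3, β = 1 ↦ 1  ≥
α = 2/3, β = 0 ↦ 2/3  <
α = 2/3, β = 1/3 ↦ 2/3  <
α = 2/3, β = 2/3 ↦ 2/3  <
α = 2/3, β = 1 ↦ 1  ≥
α = 1, β = 0 ↦ 1  ≥
α = 1, β = 1/3 ↦ 1  ≥
α = 1, β = 2/3 ↦ 1  ≥
α = 1, β = 1 ↦ 1  ≥
So 7 of the 16 assignments meet the threshold.

7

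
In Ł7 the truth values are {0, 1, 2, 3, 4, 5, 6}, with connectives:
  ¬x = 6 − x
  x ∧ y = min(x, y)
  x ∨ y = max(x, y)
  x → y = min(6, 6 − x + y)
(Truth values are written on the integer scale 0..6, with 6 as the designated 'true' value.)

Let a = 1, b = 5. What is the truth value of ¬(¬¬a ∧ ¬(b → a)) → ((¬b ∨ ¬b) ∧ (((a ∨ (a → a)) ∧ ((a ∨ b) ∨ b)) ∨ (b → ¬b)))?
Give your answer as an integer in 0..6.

¬a = ¬1 = 5
¬¬a = ¬5 = 1
b → a = 5 → 1 = 2
¬(b → a) = ¬2 = 4
¬¬a ∧ ¬(b → a) = 1 ∧ 4 = 1
¬(¬¬a ∧ ¬(b → a)) = ¬1 = 5
¬b = ¬5 = 1
¬b = ¬5 = 1
¬b ∨ ¬b = 1 ∨ 1 = 1
a → a = 1 → 1 = 6
a ∨ (a → a) = 1 ∨ 6 = 6
a ∨ b = 1 ∨ 5 = 5
(a ∨ b) ∨ b = 5 ∨ 5 = 5
(a ∨ (a → a)) ∧ ((a ∨ b) ∨ b) = 6 ∧ 5 = 5
¬b = ¬5 = 1
b → ¬b = 5 → 1 = 2
((a ∨ (a → a)) ∧ ((a ∨ b) ∨ b)) ∨ (b → ¬b) = 5 ∨ 2 = 5
(¬b ∨ ¬b) ∧ (((a ∨ (a → a)) ∧ ((a ∨ b) ∨ b)) ∨ (b → ¬b)) = 1 ∧ 5 = 1
¬(¬¬a ∧ ¬(b → a)) → ((¬b ∨ ¬b) ∧ (((a ∨ (a → a)) ∧ ((a ∨ b) ∨ b)) ∨ (b → ¬b))) = 5 → 1 = 2

2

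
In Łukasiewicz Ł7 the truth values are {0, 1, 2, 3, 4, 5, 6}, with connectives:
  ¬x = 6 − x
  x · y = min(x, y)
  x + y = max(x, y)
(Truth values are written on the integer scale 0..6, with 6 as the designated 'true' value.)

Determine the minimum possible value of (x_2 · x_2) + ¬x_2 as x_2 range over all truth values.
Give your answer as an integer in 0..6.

3

Take x_2 = 3:
x_2 · x_2 = 3 · 3 = 3
¬x_2 = ¬3 = 3
(x_2 · x_2) + ¬x_2 = 3 + 3 = 3
No assignment yields a value below 3, so this is the minimum.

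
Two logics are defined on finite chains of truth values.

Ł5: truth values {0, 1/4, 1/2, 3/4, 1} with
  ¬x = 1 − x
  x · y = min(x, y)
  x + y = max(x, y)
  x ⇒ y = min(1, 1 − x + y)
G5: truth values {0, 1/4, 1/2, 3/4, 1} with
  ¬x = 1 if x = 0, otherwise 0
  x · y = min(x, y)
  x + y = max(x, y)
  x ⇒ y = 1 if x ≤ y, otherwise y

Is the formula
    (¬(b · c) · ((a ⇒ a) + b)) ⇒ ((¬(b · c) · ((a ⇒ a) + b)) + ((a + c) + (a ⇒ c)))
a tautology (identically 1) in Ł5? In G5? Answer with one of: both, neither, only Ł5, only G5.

both

In Ł5: every assignment gives 1 — tautology.
In G5: every assignment gives 1 — tautology.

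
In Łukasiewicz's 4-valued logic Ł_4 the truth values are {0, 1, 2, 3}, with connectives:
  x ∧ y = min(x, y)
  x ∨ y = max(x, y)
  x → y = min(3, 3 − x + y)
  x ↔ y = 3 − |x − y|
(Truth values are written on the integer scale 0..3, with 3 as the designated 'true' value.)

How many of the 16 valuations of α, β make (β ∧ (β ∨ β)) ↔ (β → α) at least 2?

α = 0, β = 0 ↦ 0  <
α = 0, β = 1 ↦ 2  ≥
α = 0, β = 2 ↦ 2  ≥
α = 0, β = 3 ↦ 0  <
α = 1, β = 0 ↦ 0  <
α = 1, β = 1 ↦ 1  <
α = 1, β = 2 ↦ 3  ≥
α = 1, β = 3 ↦ 1  <
α = 2, β = 0 ↦ 0  <
α = 2, β = 1 ↦ 1  <
α = 2, β = 2 ↦ 2  ≥
α = 2, β = 3 ↦ 2  ≥
α = 3, β = 0 ↦ 0  <
α = 3, β = 1 ↦ 1  <
α = 3, β = 2 ↦ 2  ≥
α = 3, β = 3 ↦ 3  ≥
So 7 of the 16 assignments meet the threshold.

7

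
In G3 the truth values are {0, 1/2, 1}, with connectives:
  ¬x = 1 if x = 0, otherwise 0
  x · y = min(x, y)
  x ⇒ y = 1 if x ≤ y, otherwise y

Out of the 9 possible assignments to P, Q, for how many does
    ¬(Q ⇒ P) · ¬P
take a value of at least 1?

2

P = 0, Q = 0 ↦ 0  <
P = 0, Q = 1/2 ↦ 1  ≥
P = 0, Q = 1 ↦ 1  ≥
P = 1/2, Q = 0 ↦ 0  <
P = 1/2, Q = 1/2 ↦ 0  <
P = 1/2, Q = 1 ↦ 0  <
P = 1, Q = 0 ↦ 0  <
P = 1, Q = 1/2 ↦ 0  <
P = 1, Q = 1 ↦ 0  <
So 2 of the 9 assignments meet the threshold.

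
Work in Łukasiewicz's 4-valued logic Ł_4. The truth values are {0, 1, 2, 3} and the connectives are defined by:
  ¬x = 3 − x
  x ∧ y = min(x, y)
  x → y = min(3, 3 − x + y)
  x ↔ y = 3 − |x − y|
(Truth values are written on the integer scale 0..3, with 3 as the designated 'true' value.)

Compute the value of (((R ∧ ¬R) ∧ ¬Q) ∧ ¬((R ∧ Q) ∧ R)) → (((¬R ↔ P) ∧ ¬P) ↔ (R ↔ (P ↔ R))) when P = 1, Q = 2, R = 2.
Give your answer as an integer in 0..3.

¬R = ¬2 = 1
R ∧ ¬R = 2 ∧ 1 = 1
¬Q = ¬2 = 1
(R ∧ ¬R) ∧ ¬Q = 1 ∧ 1 = 1
R ∧ Q = 2 ∧ 2 = 2
(R ∧ Q) ∧ R = 2 ∧ 2 = 2
¬((R ∧ Q) ∧ R) = ¬2 = 1
((R ∧ ¬R) ∧ ¬Q) ∧ ¬((R ∧ Q) ∧ R) = 1 ∧ 1 = 1
¬R = ¬2 = 1
¬R ↔ P = 1 ↔ 1 = 3
¬P = ¬1 = 2
(¬R ↔ P) ∧ ¬P = 3 ∧ 2 = 2
P ↔ R = 1 ↔ 2 = 2
R ↔ (P ↔ R) = 2 ↔ 2 = 3
((¬R ↔ P) ∧ ¬P) ↔ (R ↔ (P ↔ R)) = 2 ↔ 3 = 2
(((R ∧ ¬R) ∧ ¬Q) ∧ ¬((R ∧ Q) ∧ R)) → (((¬R ↔ P) ∧ ¬P) ↔ (R ↔ (P ↔ R))) = 1 → 2 = 3

3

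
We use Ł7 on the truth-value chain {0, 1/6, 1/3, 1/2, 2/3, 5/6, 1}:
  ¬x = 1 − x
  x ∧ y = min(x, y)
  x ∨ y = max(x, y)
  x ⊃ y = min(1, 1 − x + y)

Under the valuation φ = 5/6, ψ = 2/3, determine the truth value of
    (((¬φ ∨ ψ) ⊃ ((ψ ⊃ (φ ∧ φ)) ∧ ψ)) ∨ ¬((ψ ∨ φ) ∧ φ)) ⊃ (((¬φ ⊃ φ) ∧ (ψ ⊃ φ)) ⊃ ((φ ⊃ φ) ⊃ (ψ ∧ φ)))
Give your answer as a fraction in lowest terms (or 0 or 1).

2/3

¬φ = ¬5/6 = 1/6
¬φ ∨ ψ = 1/6 ∨ 2/3 = 2/3
φ ∧ φ = 5/6 ∧ 5/6 = 5/6
ψ ⊃ (φ ∧ φ) = 2/3 ⊃ 5/6 = 1
(ψ ⊃ (φ ∧ φ)) ∧ ψ = 1 ∧ 2/3 = 2/3
(¬φ ∨ ψ) ⊃ ((ψ ⊃ (φ ∧ φ)) ∧ ψ) = 2/3 ⊃ 2/3 = 1
ψ ∨ φ = 2/3 ∨ 5/6 = 5/6
(ψ ∨ φ) ∧ φ = 5/6 ∧ 5/6 = 5/6
¬((ψ ∨ φ) ∧ φ) = ¬5/6 = 1/6
((¬φ ∨ ψ) ⊃ ((ψ ⊃ (φ ∧ φ)) ∧ ψ)) ∨ ¬((ψ ∨ φ) ∧ φ) = 1 ∨ 1/6 = 1
¬φ = ¬5/6 = 1/6
¬φ ⊃ φ = 1/6 ⊃ 5/6 = 1
ψ ⊃ φ = 2/3 ⊃ 5/6 = 1
(¬φ ⊃ φ) ∧ (ψ ⊃ φ) = 1 ∧ 1 = 1
φ ⊃ φ = 5/6 ⊃ 5/6 = 1
ψ ∧ φ = 2/3 ∧ 5/6 = 2/3
(φ ⊃ φ) ⊃ (ψ ∧ φ) = 1 ⊃ 2/3 = 2/3
((¬φ ⊃ φ) ∧ (ψ ⊃ φ)) ⊃ ((φ ⊃ φ) ⊃ (ψ ∧ φ)) = 1 ⊃ 2/3 = 2/3
(((¬φ ∨ ψ) ⊃ ((ψ ⊃ (φ ∧ φ)) ∧ ψ)) ∨ ¬((ψ ∨ φ) ∧ φ)) ⊃ (((¬φ ⊃ φ) ∧ (ψ ⊃ φ)) ⊃ ((φ ⊃ φ) ⊃ (ψ ∧ φ))) = 1 ⊃ 2/3 = 2/3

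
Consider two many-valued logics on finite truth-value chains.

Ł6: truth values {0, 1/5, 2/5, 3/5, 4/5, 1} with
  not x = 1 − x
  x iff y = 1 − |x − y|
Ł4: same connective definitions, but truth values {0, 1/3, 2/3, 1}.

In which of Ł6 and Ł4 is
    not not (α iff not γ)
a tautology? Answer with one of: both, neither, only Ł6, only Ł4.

neither

In Ł6: at α = 0, γ = 0 the value is 0 — not a tautology.
In Ł4: at α = 0, γ = 0 the value is 0 — not a tautology.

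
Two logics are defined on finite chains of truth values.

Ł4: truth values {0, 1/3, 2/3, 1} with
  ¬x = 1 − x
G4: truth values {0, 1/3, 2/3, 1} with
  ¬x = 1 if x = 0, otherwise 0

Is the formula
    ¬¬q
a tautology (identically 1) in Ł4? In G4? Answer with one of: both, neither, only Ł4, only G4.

neither

In Ł4: at q = 0 the value is 0 — not a tautology.
In G4: at q = 0 the value is 0 — not a tautology.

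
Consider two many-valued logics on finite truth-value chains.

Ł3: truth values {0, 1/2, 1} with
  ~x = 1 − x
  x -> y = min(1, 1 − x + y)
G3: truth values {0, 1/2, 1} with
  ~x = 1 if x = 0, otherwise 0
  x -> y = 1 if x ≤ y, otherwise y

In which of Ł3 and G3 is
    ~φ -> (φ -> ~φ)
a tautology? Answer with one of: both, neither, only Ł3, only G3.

both

In Ł3: every assignment gives 1 — tautology.
In G3: every assignment gives 1 — tautology.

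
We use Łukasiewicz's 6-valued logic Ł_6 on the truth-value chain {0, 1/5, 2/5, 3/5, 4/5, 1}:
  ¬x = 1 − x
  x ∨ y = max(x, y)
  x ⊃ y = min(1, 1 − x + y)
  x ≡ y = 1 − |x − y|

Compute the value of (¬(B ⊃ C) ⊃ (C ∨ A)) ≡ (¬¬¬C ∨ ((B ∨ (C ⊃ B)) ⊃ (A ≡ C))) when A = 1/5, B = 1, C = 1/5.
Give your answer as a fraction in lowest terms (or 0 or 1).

B ⊃ C = 1 ⊃ 1/5 = 1/5
¬(B ⊃ C) = ¬1/5 = 4/5
C ∨ A = 1/5 ∨ 1/5 = 1/5
¬(B ⊃ C) ⊃ (C ∨ A) = 4/5 ⊃ 1/5 = 2/5
¬C = ¬1/5 = 4/5
¬¬C = ¬4/5 = 1/5
¬¬¬C = ¬1/5 = 4/5
C ⊃ B = 1/5 ⊃ 1 = 1
B ∨ (C ⊃ B) = 1 ∨ 1 = 1
A ≡ C = 1/5 ≡ 1/5 = 1
(B ∨ (C ⊃ B)) ⊃ (A ≡ C) = 1 ⊃ 1 = 1
¬¬¬C ∨ ((B ∨ (C ⊃ B)) ⊃ (A ≡ C)) = 4/5 ∨ 1 = 1
(¬(B ⊃ C) ⊃ (C ∨ A)) ≡ (¬¬¬C ∨ ((B ∨ (C ⊃ B)) ⊃ (A ≡ C))) = 2/5 ≡ 1 = 2/5

2/5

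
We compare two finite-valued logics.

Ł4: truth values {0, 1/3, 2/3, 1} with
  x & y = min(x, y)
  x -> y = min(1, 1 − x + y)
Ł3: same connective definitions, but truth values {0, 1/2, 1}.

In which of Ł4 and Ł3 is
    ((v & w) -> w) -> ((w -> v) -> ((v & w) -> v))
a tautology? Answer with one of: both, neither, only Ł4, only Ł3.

both

In Ł4: every assignment gives 1 — tautology.
In Ł3: every assignment gives 1 — tautology.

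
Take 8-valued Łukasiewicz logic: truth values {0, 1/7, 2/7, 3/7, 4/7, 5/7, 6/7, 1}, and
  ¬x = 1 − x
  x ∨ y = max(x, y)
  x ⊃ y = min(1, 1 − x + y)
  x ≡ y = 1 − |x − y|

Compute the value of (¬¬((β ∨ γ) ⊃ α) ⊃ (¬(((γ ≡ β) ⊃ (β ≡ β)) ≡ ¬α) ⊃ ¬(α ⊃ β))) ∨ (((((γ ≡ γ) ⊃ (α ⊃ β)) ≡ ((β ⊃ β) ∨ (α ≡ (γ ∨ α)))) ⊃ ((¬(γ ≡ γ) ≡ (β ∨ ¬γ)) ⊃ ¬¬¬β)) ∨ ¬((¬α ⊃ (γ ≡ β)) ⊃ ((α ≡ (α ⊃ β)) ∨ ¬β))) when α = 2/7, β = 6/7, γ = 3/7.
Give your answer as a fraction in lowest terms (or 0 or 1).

β ∨ γ = 6/7 ∨ 3/7 = 6/7
(β ∨ γ) ⊃ α = 6/7 ⊃ 2/7 = 3/7
¬((β ∨ γ) ⊃ α) = ¬3/7 = 4/7
¬¬((β ∨ γ) ⊃ α) = ¬4/7 = 3/7
γ ≡ β = 3/7 ≡ 6/7 = 4/7
β ≡ β = 6/7 ≡ 6/7 = 1
(γ ≡ β) ⊃ (β ≡ β) = 4/7 ⊃ 1 = 1
¬α = ¬2/7 = 5/7
((γ ≡ β) ⊃ (β ≡ β)) ≡ ¬α = 1 ≡ 5/7 = 5/7
¬(((γ ≡ β) ⊃ (β ≡ β)) ≡ ¬α) = ¬5/7 = 2/7
α ⊃ β = 2/7 ⊃ 6/7 = 1
¬(α ⊃ β) = ¬1 = 0
¬(((γ ≡ β) ⊃ (β ≡ β)) ≡ ¬α) ⊃ ¬(α ⊃ β) = 2/7 ⊃ 0 = 5/7
¬¬((β ∨ γ) ⊃ α) ⊃ (¬(((γ ≡ β) ⊃ (β ≡ β)) ≡ ¬α) ⊃ ¬(α ⊃ β)) = 3/7 ⊃ 5/7 = 1
γ ≡ γ = 3/7 ≡ 3/7 = 1
α ⊃ β = 2/7 ⊃ 6/7 = 1
(γ ≡ γ) ⊃ (α ⊃ β) = 1 ⊃ 1 = 1
β ⊃ β = 6/7 ⊃ 6/7 = 1
γ ∨ α = 3/7 ∨ 2/7 = 3/7
α ≡ (γ ∨ α) = 2/7 ≡ 3/7 = 6/7
(β ⊃ β) ∨ (α ≡ (γ ∨ α)) = 1 ∨ 6/7 = 1
((γ ≡ γ) ⊃ (α ⊃ β)) ≡ ((β ⊃ β) ∨ (α ≡ (γ ∨ α))) = 1 ≡ 1 = 1
γ ≡ γ = 3/7 ≡ 3/7 = 1
¬(γ ≡ γ) = ¬1 = 0
¬γ = ¬3/7 = 4/7
β ∨ ¬γ = 6/7 ∨ 4/7 = 6/7
¬(γ ≡ γ) ≡ (β ∨ ¬γ) = 0 ≡ 6/7 = 1/7
¬β = ¬6/7 = 1/7
¬¬β = ¬1/7 = 6/7
¬¬¬β = ¬6/7 = 1/7
(¬(γ ≡ γ) ≡ (β ∨ ¬γ)) ⊃ ¬¬¬β = 1/7 ⊃ 1/7 = 1
(((γ ≡ γ) ⊃ (α ⊃ β)) ≡ ((β ⊃ β) ∨ (α ≡ (γ ∨ α)))) ⊃ ((¬(γ ≡ γ) ≡ (β ∨ ¬γ)) ⊃ ¬¬¬β) = 1 ⊃ 1 = 1
¬α = ¬2/7 = 5/7
γ ≡ β = 3/7 ≡ 6/7 = 4/7
¬α ⊃ (γ ≡ β) = 5/7 ⊃ 4/7 = 6/7
α ⊃ β = 2/7 ⊃ 6/7 = 1
α ≡ (α ⊃ β) = 2/7 ≡ 1 = 2/7
¬β = ¬6/7 = 1/7
(α ≡ (α ⊃ β)) ∨ ¬β = 2/7 ∨ 1/7 = 2/7
(¬α ⊃ (γ ≡ β)) ⊃ ((α ≡ (α ⊃ β)) ∨ ¬β) = 6/7 ⊃ 2/7 = 3/7
¬((¬α ⊃ (γ ≡ β)) ⊃ ((α ≡ (α ⊃ β)) ∨ ¬β)) = ¬3/7 = 4/7
((((γ ≡ γ) ⊃ (α ⊃ β)) ≡ ((β ⊃ β) ∨ (α ≡ (γ ∨ α)))) ⊃ ((¬(γ ≡ γ) ≡ (β ∨ ¬γ)) ⊃ ¬¬¬β)) ∨ ¬((¬α ⊃ (γ ≡ β)) ⊃ ((α ≡ (α ⊃ β)) ∨ ¬β)) = 1 ∨ 4/7 = 1
(¬¬((β ∨ γ) ⊃ α) ⊃ (¬(((γ ≡ β) ⊃ (β ≡ β)) ≡ ¬α) ⊃ ¬(α ⊃ β))) ∨ (((((γ ≡ γ) ⊃ (α ⊃ β)) ≡ ((β ⊃ β) ∨ (α ≡ (γ ∨ α)))) ⊃ ((¬(γ ≡ γ) ≡ (β ∨ ¬γ)) ⊃ ¬¬¬β)) ∨ ¬((¬α ⊃ (γ ≡ β)) ⊃ ((α ≡ (α ⊃ β)) ∨ ¬β))) = 1 ∨ 1 = 1

1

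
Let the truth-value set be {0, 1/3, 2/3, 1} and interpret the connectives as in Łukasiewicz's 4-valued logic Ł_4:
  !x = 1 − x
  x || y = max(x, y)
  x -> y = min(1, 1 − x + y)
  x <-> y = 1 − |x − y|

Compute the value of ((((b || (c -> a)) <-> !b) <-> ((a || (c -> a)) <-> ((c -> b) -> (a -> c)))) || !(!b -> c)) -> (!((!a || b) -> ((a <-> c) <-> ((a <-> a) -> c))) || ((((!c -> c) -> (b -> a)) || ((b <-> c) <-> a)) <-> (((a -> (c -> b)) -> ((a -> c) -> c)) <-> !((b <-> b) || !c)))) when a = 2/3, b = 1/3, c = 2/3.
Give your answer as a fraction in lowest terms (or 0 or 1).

2/3

c -> a = 2/3 -> 2/3 = 1
b || (c -> a) = 1/3 || 1 = 1
!b = !1/3 = 2/3
(b || (c -> a)) <-> !b = 1 <-> 2/3 = 2/3
c -> a = 2/3 -> 2/3 = 1
a || (c -> a) = 2/3 || 1 = 1
c -> b = 2/3 -> 1/3 = 2/3
a -> c = 2/3 -> 2/3 = 1
(c -> b) -> (a -> c) = 2/3 -> 1 = 1
(a || (c -> a)) <-> ((c -> b) -> (a -> c)) = 1 <-> 1 = 1
((b || (c -> a)) <-> !b) <-> ((a || (c -> a)) <-> ((c -> b) -> (a -> c))) = 2/3 <-> 1 = 2/3
!b = !1/3 = 2/3
!b -> c = 2/3 -> 2/3 = 1
!(!b -> c) = !1 = 0
(((b || (c -> a)) <-> !b) <-> ((a || (c -> a)) <-> ((c -> b) -> (a -> c)))) || !(!b -> c) = 2/3 || 0 = 2/3
!a = !2/3 = 1/3
!a || b = 1/3 || 1/3 = 1/3
a <-> c = 2/3 <-> 2/3 = 1
a <-> a = 2/3 <-> 2/3 = 1
(a <-> a) -> c = 1 -> 2/3 = 2/3
(a <-> c) <-> ((a <-> a) -> c) = 1 <-> 2/3 = 2/3
(!a || b) -> ((a <-> c) <-> ((a <-> a) -> c)) = 1/3 -> 2/3 = 1
!((!a || b) -> ((a <-> c) <-> ((a <-> a) -> c))) = !1 = 0
!c = !2/3 = 1/3
!c -> c = 1/3 -> 2/3 = 1
b -> a = 1/3 -> 2/3 = 1
(!c -> c) -> (b -> a) = 1 -> 1 = 1
b <-> c = 1/3 <-> 2/3 = 2/3
(b <-> c) <-> a = 2/3 <-> 2/3 = 1
((!c -> c) -> (b -> a)) || ((b <-> c) <-> a) = 1 || 1 = 1
c -> b = 2/3 -> 1/3 = 2/3
a -> (c -> b) = 2/3 -> 2/3 = 1
a -> c = 2/3 -> 2/3 = 1
(a -> c) -> c = 1 -> 2/3 = 2/3
(a -> (c -> b)) -> ((a -> c) -> c) = 1 -> 2/3 = 2/3
b <-> b = 1/3 <-> 1/3 = 1
!c = !2/3 = 1/3
(b <-> b) || !c = 1 || 1/3 = 1
!((b <-> b) || !c) = !1 = 0
((a -> (c -> b)) -> ((a -> c) -> c)) <-> !((b <-> b) || !c) = 2/3 <-> 0 = 1/3
(((!c -> c) -> (b -> a)) || ((b <-> c) <-> a)) <-> (((a -> (c -> b)) -> ((a -> c) -> c)) <-> !((b <-> b) || !c)) = 1 <-> 1/3 = 1/3
!((!a || b) -> ((a <-> c) <-> ((a <-> a) -> c))) || ((((!c -> c) -> (b -> a)) || ((b <-> c) <-> a)) <-> (((a -> (c -> b)) -> ((a -> c) -> c)) <-> !((b <-> b) || !c))) = 0 || 1/3 = 1/3
((((b || (c -> a)) <-> !b) <-> ((a || (c -> a)) <-> ((c -> b) -> (a -> c)))) || !(!b -> c)) -> (!((!a || b) -> ((a <-> c) <-> ((a <-> a) -> c))) || ((((!c -> c) -> (b -> a)) || ((b <-> c) <-> a)) <-> (((a -> (c -> b)) -> ((a -> c) -> c)) <-> !((b <-> b) || !c)))) = 2/3 -> 1/3 = 2/3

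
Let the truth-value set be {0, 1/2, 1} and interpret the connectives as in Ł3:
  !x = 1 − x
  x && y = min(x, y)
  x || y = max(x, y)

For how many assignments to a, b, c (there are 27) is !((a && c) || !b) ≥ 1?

value 1: 5 assignments (counts)
value 1/2: 11 assignments
value 0: 11 assignments
So 5 of the 27 assignments meet the threshold.

5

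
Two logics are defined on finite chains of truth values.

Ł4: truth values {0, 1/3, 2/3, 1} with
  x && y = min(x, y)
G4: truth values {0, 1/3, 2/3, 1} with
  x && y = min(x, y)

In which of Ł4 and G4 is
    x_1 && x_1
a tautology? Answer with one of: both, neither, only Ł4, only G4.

neither

In Ł4: at x_1 = 0 the value is 0 — not a tautology.
In G4: at x_1 = 0 the value is 0 — not a tautology.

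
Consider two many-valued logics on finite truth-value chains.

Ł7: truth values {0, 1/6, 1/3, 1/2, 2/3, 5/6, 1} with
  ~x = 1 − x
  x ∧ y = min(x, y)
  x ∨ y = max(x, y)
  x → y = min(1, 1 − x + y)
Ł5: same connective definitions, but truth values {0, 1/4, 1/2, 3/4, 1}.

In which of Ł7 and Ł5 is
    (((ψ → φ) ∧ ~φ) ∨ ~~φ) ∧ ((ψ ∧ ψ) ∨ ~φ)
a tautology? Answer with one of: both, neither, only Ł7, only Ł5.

neither

In Ł7: at φ = 0, ψ = 1/6 the value is 5/6 — not a tautology.
In Ł5: at φ = 0, ψ = 1/4 the value is 3/4 — not a tautology.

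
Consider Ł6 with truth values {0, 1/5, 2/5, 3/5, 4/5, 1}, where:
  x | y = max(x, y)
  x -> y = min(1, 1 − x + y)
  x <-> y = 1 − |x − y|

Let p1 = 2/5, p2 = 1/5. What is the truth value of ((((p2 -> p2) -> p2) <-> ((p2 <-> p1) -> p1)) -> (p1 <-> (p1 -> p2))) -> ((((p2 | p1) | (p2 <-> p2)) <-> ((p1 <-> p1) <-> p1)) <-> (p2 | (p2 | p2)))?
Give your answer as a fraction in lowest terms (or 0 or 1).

4/5

p2 -> p2 = 1/5 -> 1/5 = 1
(p2 -> p2) -> p2 = 1 -> 1/5 = 1/5
p2 <-> p1 = 1/5 <-> 2/5 = 4/5
(p2 <-> p1) -> p1 = 4/5 -> 2/5 = 3/5
((p2 -> p2) -> p2) <-> ((p2 <-> p1) -> p1) = 1/5 <-> 3/5 = 3/5
p1 -> p2 = 2/5 -> 1/5 = 4/5
p1 <-> (p1 -> p2) = 2/5 <-> 4/5 = 3/5
(((p2 -> p2) -> p2) <-> ((p2 <-> p1) -> p1)) -> (p1 <-> (p1 -> p2)) = 3/5 -> 3/5 = 1
p2 | p1 = 1/5 | 2/5 = 2/5
p2 <-> p2 = 1/5 <-> 1/5 = 1
(p2 | p1) | (p2 <-> p2) = 2/5 | 1 = 1
p1 <-> p1 = 2/5 <-> 2/5 = 1
(p1 <-> p1) <-> p1 = 1 <-> 2/5 = 2/5
((p2 | p1) | (p2 <-> p2)) <-> ((p1 <-> p1) <-> p1) = 1 <-> 2/5 = 2/5
p2 | p2 = 1/5 | 1/5 = 1/5
p2 | (p2 | p2) = 1/5 | 1/5 = 1/5
(((p2 | p1) | (p2 <-> p2)) <-> ((p1 <-> p1) <-> p1)) <-> (p2 | (p2 | p2)) = 2/5 <-> 1/5 = 4/5
((((p2 -> p2) -> p2) <-> ((p2 <-> p1) -> p1)) -> (p1 <-> (p1 -> p2))) -> ((((p2 | p1) | (p2 <-> p2)) <-> ((p1 <-> p1) <-> p1)) <-> (p2 | (p2 | p2))) = 1 -> 4/5 = 4/5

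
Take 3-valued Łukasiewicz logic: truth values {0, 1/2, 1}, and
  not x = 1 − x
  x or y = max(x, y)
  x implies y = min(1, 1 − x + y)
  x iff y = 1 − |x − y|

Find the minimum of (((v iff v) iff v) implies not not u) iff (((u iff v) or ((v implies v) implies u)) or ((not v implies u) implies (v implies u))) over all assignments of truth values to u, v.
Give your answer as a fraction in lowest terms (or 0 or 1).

Take u = 0, v = 1/2:
v iff v = 1/2 iff 1/2 = 1
(v iff v) iff v = 1 iff 1/2 = 1/2
not u = not 0 = 1
not not u = not 1 = 0
((v iff v) iff v) implies not not u = 1/2 implies 0 = 1/2
u iff v = 0 iff 1/2 = 1/2
v implies v = 1/2 implies 1/2 = 1
(v implies v) implies u = 1 implies 0 = 0
(u iff v) or ((v implies v) implies u) = 1/2 or 0 = 1/2
not v = not 1/2 = 1/2
not v implies u = 1/2 implies 0 = 1/2
v implies u = 1/2 implies 0 = 1/2
(not v implies u) implies (v implies u) = 1/2 implies 1/2 = 1
((u iff v) or ((v implies v) implies u)) or ((not v implies u) implies (v implies u)) = 1/2 or 1 = 1
(((v iff v) iff v) implies not not u) iff (((u iff v) or ((v implies v) implies u)) or ((not v implies u) implies (v implies u))) = 1/2 iff 1 = 1/2
No assignment yields a value below 1/2, so this is the minimum.

1/2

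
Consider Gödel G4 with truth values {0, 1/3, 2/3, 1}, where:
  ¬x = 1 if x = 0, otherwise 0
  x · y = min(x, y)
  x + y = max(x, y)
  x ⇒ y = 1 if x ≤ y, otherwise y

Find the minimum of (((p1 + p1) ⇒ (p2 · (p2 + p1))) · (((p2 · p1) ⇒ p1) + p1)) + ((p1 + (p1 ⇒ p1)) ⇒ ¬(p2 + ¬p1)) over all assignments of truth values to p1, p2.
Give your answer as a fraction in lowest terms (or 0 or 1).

1/3

Take p1 = 2/3, p2 = 1/3:
p1 + p1 = 2/3 + 2/3 = 2/3
p2 + p1 = 1/3 + 2/3 = 2/3
p2 · (p2 + p1) = 1/3 · 2/3 = 1/3
(p1 + p1) ⇒ (p2 · (p2 + p1)) = 2/3 ⇒ 1/3 = 1/3
p2 · p1 = 1/3 · 2/3 = 1/3
(p2 · p1) ⇒ p1 = 1/3 ⇒ 2/3 = 1
((p2 · p1) ⇒ p1) + p1 = 1 + 2/3 = 1
((p1 + p1) ⇒ (p2 · (p2 + p1))) · (((p2 · p1) ⇒ p1) + p1) = 1/3 · 1 = 1/3
p1 ⇒ p1 = 2/3 ⇒ 2/3 = 1
p1 + (p1 ⇒ p1) = 2/3 + 1 = 1
¬p1 = ¬2/3 = 0
p2 + ¬p1 = 1/3 + 0 = 1/3
¬(p2 + ¬p1) = ¬1/3 = 0
(p1 + (p1 ⇒ p1)) ⇒ ¬(p2 + ¬p1) = 1 ⇒ 0 = 0
(((p1 + p1) ⇒ (p2 · (p2 + p1))) · (((p2 · p1) ⇒ p1) + p1)) + ((p1 + (p1 ⇒ p1)) ⇒ ¬(p2 + ¬p1)) = 1/3 + 0 = 1/3
No assignment yields a value below 1/3, so this is the minimum.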